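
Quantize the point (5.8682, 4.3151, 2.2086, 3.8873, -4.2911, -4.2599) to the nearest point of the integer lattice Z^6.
(6, 4, 2, 4, -4, -4)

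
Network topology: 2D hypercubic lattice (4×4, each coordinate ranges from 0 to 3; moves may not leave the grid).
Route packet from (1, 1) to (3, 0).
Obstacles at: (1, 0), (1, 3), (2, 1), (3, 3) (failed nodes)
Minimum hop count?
5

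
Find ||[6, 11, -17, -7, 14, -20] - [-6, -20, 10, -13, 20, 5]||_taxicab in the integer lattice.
107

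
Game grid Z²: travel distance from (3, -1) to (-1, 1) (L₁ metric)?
6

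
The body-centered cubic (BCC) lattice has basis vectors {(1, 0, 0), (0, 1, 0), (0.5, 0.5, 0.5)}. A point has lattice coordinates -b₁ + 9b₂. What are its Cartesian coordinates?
(-1, 9, 0)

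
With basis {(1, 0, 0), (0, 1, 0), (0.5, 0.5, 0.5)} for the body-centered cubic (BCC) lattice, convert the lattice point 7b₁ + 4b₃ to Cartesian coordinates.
(9, 2, 2)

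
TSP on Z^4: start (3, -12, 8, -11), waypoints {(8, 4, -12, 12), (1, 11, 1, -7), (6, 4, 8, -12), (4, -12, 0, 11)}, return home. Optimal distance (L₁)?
154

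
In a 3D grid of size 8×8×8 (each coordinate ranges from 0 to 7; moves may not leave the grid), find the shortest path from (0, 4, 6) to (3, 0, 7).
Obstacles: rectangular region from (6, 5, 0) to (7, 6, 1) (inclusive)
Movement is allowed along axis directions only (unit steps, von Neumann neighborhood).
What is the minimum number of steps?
8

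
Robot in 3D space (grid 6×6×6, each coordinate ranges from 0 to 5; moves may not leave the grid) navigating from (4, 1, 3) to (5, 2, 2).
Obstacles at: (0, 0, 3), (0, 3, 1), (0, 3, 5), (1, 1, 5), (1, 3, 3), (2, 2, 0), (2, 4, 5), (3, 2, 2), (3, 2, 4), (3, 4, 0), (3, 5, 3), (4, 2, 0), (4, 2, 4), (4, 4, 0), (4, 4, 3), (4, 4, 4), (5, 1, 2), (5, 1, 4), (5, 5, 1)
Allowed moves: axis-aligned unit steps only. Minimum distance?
3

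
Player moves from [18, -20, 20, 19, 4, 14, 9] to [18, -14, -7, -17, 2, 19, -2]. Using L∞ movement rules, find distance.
36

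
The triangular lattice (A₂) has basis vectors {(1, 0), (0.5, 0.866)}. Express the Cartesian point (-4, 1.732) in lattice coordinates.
-5b₁ + 2b₂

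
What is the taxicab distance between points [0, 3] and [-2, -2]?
7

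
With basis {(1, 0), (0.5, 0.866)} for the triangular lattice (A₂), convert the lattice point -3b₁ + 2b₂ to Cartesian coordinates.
(-2, 1.732)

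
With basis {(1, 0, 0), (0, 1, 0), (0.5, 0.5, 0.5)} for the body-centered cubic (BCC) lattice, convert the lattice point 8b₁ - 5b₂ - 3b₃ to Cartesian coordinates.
(6.5, -6.5, -1.5)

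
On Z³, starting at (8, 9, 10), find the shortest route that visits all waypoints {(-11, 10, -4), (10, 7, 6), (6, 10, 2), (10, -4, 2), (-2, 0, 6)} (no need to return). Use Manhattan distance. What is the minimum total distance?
86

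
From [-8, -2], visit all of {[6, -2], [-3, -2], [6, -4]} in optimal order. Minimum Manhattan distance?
16
(one optimal route: (-8, -2) → (-3, -2) → (6, -2) → (6, -4))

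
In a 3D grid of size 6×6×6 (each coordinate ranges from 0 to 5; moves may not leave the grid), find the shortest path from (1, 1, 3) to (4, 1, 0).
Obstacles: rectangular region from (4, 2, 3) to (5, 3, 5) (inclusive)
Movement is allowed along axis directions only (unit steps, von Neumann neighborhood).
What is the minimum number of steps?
6
(one shortest path: (1, 1, 3) → (2, 1, 3) → (3, 1, 3) → (4, 1, 3) → (4, 1, 2) → (4, 1, 1) → (4, 1, 0))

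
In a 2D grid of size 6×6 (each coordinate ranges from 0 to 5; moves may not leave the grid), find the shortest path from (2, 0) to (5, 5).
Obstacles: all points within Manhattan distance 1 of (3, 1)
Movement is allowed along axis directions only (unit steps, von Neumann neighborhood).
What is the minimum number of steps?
10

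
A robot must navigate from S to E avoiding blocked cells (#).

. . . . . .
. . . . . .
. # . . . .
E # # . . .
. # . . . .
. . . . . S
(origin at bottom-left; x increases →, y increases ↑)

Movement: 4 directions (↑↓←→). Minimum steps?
7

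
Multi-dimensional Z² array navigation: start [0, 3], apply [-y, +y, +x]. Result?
(1, 3)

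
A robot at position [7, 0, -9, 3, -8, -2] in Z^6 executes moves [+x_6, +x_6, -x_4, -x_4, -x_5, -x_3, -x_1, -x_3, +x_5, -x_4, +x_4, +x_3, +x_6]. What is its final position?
(6, 0, -10, 1, -8, 1)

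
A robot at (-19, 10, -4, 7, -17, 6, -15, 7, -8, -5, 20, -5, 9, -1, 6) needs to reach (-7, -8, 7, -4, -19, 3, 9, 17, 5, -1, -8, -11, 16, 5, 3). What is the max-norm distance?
28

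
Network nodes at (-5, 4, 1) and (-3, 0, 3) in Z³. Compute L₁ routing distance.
8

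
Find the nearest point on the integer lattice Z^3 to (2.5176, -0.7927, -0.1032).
(3, -1, 0)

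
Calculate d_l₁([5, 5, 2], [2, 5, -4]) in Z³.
9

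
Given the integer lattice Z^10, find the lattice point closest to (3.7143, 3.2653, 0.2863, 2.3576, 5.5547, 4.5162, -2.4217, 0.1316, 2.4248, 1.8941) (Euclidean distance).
(4, 3, 0, 2, 6, 5, -2, 0, 2, 2)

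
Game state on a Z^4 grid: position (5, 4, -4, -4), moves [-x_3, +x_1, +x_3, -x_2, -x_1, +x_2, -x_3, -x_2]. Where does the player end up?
(5, 3, -5, -4)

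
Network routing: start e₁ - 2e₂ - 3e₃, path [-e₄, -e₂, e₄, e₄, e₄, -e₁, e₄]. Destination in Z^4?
(0, -3, -3, 3)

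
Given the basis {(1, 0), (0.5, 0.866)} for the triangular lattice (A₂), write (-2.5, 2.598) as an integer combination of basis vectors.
-4b₁ + 3b₂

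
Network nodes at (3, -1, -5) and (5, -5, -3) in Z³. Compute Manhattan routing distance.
8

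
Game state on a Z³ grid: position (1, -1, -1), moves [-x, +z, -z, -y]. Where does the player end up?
(0, -2, -1)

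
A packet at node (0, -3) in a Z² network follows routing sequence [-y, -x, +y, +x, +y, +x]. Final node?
(1, -2)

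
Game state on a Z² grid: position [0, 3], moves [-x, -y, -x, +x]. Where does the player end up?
(-1, 2)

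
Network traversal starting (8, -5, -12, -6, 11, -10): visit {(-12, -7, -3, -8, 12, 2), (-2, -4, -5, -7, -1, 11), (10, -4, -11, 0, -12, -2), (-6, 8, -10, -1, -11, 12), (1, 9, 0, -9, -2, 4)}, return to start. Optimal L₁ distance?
244
(one optimal route: (8, -5, -12, -6, 11, -10) → (-12, -7, -3, -8, 12, 2) → (-2, -4, -5, -7, -1, 11) → (1, 9, 0, -9, -2, 4) → (-6, 8, -10, -1, -11, 12) → (10, -4, -11, 0, -12, -2) → (8, -5, -12, -6, 11, -10))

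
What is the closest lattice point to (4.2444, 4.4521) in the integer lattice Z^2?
(4, 4)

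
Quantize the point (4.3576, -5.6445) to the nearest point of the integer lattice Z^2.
(4, -6)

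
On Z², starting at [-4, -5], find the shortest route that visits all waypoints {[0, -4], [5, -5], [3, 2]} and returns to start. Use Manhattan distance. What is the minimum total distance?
32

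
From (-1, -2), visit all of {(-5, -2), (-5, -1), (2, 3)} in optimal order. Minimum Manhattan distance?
16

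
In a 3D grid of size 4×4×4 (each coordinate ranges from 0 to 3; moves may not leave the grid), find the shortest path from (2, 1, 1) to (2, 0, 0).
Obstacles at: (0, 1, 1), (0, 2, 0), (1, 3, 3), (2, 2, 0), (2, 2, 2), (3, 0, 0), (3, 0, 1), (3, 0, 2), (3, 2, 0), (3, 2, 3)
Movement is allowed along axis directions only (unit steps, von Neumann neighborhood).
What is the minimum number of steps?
2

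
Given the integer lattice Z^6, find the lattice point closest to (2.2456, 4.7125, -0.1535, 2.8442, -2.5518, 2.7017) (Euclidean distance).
(2, 5, 0, 3, -3, 3)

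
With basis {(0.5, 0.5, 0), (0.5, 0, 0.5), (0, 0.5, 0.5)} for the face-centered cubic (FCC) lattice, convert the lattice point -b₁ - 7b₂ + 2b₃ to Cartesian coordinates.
(-4, 0.5, -2.5)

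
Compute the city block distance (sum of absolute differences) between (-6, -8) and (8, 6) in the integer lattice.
28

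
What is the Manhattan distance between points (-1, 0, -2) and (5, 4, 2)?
14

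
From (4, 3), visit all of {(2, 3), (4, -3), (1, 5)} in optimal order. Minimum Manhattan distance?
16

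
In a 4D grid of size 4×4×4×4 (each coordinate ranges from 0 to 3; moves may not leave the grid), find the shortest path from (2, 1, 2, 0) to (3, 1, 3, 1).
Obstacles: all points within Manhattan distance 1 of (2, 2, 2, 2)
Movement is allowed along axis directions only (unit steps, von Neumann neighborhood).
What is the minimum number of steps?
3
(one shortest path: (2, 1, 2, 0) → (3, 1, 2, 0) → (3, 1, 3, 0) → (3, 1, 3, 1))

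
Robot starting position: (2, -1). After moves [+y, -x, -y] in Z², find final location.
(1, -1)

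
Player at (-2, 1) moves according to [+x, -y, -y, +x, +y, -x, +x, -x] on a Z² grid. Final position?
(-1, 0)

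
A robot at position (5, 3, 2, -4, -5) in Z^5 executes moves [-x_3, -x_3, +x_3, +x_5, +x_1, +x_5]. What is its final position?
(6, 3, 1, -4, -3)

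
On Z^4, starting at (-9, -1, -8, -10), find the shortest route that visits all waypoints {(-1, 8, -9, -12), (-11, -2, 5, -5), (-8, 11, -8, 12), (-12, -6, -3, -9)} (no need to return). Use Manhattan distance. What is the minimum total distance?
107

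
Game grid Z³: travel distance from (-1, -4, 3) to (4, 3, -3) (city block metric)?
18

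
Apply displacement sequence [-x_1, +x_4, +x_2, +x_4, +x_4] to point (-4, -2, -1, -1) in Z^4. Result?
(-5, -1, -1, 2)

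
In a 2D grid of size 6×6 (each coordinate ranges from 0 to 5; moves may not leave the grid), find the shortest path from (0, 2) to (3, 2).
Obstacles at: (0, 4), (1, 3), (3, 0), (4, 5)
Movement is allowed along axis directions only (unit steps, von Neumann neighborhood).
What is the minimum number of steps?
3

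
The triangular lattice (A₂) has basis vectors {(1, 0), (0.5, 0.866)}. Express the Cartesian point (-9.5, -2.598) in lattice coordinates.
-8b₁ - 3b₂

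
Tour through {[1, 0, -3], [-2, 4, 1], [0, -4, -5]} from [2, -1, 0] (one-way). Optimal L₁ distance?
28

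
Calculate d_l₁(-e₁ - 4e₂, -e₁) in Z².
4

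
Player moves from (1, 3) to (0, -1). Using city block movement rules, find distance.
5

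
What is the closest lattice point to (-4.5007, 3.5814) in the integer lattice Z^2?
(-5, 4)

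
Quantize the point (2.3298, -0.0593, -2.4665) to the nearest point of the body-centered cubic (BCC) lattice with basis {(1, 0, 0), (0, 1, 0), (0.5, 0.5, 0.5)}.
(2.5, -0.5, -2.5)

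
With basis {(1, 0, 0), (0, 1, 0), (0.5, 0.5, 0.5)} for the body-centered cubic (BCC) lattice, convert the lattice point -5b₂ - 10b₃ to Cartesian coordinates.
(-5, -10, -5)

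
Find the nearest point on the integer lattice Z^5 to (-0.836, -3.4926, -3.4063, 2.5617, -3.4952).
(-1, -3, -3, 3, -3)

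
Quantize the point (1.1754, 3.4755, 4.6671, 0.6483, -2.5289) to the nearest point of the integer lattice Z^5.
(1, 3, 5, 1, -3)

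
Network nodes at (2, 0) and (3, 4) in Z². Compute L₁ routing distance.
5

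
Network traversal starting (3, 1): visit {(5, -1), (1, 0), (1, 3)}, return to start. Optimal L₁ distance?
16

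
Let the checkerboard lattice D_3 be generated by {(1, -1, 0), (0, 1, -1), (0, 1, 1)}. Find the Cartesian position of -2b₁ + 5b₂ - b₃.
(-2, 6, -6)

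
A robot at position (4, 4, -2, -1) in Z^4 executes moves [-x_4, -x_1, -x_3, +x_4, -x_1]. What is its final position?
(2, 4, -3, -1)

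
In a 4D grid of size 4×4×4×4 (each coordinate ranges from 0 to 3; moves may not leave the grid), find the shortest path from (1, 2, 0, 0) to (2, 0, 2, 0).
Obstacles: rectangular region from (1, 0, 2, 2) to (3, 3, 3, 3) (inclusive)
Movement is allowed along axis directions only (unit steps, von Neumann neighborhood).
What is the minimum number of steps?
5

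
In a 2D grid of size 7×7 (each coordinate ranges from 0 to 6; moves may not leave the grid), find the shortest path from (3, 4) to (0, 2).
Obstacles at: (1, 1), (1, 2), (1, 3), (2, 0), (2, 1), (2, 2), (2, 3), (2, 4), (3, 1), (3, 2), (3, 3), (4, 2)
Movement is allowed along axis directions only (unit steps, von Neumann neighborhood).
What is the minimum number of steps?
7
(one shortest path: (3, 4) → (3, 5) → (2, 5) → (1, 5) → (0, 5) → (0, 4) → (0, 3) → (0, 2))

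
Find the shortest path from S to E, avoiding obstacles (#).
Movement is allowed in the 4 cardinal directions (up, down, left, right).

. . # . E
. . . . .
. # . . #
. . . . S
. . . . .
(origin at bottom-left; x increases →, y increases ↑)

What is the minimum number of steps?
5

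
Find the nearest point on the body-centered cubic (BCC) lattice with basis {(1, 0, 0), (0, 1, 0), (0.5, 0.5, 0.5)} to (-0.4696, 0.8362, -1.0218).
(0, 1, -1)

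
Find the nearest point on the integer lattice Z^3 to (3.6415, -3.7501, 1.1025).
(4, -4, 1)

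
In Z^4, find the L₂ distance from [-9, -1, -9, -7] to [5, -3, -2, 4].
19.2354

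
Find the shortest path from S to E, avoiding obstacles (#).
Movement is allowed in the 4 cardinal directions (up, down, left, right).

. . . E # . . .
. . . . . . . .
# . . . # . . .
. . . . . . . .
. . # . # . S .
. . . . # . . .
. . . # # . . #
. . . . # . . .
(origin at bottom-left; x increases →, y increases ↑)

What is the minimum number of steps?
7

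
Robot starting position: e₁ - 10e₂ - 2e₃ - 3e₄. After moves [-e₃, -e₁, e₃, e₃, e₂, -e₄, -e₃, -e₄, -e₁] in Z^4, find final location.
(-1, -9, -2, -5)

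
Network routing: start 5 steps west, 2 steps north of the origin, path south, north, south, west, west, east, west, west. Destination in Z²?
(-8, 1)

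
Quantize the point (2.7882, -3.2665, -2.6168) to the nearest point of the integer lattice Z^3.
(3, -3, -3)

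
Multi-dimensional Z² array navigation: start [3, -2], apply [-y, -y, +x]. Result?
(4, -4)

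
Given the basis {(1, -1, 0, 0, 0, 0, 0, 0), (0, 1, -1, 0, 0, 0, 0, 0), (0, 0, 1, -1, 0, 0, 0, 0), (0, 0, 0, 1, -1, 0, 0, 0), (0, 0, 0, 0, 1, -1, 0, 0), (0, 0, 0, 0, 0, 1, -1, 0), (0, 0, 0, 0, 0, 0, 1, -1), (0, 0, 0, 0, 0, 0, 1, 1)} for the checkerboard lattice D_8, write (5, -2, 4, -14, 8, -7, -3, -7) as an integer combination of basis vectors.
5b₁ + 3b₂ + 7b₃ - 7b₄ + b₅ - 6b₆ - b₇ - 8b₈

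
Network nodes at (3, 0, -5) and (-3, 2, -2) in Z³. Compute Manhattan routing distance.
11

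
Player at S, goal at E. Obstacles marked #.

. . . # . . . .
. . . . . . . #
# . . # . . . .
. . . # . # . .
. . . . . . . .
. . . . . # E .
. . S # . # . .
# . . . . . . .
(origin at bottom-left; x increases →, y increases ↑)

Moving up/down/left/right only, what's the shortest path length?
7
(one shortest path: (2, 1) → (2, 0) → (3, 0) → (4, 0) → (5, 0) → (6, 0) → (6, 1) → (6, 2))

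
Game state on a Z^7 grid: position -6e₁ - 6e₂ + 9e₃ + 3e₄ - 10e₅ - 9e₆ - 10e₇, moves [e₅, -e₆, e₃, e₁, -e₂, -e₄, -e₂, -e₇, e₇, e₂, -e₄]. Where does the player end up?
(-5, -7, 10, 1, -9, -10, -10)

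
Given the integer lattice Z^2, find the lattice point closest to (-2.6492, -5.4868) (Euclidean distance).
(-3, -5)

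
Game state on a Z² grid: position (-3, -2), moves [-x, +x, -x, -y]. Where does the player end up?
(-4, -3)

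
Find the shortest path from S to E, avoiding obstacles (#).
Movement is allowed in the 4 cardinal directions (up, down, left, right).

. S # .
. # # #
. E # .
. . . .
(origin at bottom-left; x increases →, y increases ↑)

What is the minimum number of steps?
4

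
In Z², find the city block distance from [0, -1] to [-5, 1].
7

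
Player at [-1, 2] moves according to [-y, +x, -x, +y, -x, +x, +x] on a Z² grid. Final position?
(0, 2)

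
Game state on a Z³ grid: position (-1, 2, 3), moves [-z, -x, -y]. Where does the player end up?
(-2, 1, 2)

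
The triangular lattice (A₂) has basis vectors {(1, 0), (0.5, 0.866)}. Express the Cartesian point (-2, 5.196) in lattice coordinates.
-5b₁ + 6b₂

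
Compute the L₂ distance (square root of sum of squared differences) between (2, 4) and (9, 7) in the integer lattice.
7.61577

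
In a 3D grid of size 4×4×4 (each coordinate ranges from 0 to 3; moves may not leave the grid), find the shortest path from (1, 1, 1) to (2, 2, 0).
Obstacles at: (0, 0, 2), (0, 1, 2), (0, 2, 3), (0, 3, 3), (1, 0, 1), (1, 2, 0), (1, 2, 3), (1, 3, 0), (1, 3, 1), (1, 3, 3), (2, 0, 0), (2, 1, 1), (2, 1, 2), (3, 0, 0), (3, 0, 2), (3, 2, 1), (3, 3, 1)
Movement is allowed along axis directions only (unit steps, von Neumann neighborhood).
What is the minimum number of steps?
3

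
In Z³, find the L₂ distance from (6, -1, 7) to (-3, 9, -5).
18.0278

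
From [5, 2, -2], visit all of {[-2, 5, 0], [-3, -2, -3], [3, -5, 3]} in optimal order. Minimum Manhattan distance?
38
(one optimal route: (5, 2, -2) → (-2, 5, 0) → (-3, -2, -3) → (3, -5, 3))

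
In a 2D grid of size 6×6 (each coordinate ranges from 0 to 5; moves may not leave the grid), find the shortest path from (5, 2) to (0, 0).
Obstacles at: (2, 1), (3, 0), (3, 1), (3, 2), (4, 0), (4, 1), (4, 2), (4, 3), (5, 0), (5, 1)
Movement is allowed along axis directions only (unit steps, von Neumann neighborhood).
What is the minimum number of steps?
11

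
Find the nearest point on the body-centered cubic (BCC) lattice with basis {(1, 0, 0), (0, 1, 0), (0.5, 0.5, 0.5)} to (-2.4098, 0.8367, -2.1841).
(-2.5, 0.5, -2.5)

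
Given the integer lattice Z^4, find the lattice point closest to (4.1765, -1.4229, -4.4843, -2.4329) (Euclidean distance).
(4, -1, -4, -2)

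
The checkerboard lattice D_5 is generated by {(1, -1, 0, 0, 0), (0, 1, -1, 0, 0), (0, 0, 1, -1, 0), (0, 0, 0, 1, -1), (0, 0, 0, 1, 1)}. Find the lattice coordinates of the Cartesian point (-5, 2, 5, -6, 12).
-5b₁ - 3b₂ + 2b₃ - 8b₄ + 4b₅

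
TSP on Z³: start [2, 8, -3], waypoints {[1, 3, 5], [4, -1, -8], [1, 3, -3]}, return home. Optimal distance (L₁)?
50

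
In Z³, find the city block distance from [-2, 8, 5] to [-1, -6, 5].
15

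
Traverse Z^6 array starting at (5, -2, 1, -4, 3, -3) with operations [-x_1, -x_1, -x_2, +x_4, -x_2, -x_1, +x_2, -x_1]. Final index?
(1, -3, 1, -3, 3, -3)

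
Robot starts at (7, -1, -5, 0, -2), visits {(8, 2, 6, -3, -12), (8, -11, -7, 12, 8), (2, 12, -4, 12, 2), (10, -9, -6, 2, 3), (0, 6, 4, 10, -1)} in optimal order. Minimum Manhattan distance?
136
(one optimal route: (7, -1, -5, 0, -2) → (10, -9, -6, 2, 3) → (8, -11, -7, 12, 8) → (2, 12, -4, 12, 2) → (0, 6, 4, 10, -1) → (8, 2, 6, -3, -12))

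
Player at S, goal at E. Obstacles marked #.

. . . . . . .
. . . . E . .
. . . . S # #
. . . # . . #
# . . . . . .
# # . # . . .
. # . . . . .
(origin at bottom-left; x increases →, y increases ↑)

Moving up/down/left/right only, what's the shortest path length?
1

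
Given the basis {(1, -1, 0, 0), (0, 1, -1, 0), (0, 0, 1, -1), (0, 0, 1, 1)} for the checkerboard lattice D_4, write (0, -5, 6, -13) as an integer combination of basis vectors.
-5b₂ + 7b₃ - 6b₄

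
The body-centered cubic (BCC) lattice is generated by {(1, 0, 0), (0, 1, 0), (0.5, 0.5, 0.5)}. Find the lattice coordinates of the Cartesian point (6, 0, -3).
9b₁ + 3b₂ - 6b₃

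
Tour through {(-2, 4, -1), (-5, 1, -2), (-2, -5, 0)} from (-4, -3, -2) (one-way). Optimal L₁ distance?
22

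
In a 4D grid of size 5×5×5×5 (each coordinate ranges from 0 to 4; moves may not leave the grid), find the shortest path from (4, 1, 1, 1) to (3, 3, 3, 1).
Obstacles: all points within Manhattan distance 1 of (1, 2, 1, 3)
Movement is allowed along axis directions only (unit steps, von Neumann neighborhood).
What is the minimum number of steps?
5
(one shortest path: (4, 1, 1, 1) → (3, 1, 1, 1) → (3, 2, 1, 1) → (3, 3, 1, 1) → (3, 3, 2, 1) → (3, 3, 3, 1))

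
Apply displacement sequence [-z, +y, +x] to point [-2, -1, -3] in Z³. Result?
(-1, 0, -4)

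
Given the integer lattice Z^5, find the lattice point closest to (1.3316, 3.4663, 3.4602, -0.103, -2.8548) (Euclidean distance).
(1, 3, 3, 0, -3)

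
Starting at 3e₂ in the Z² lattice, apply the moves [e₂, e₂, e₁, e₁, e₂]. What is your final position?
(2, 6)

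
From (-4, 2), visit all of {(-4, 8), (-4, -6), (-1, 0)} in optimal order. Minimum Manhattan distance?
26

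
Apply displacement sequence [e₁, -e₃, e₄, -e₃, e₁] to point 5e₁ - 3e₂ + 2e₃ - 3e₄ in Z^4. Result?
(7, -3, 0, -2)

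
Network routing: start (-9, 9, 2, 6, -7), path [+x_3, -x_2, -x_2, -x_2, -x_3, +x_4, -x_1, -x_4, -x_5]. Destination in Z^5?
(-10, 6, 2, 6, -8)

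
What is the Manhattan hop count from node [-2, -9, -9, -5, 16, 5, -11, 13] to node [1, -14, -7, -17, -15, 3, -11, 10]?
58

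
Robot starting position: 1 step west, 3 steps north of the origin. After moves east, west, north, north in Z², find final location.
(-1, 5)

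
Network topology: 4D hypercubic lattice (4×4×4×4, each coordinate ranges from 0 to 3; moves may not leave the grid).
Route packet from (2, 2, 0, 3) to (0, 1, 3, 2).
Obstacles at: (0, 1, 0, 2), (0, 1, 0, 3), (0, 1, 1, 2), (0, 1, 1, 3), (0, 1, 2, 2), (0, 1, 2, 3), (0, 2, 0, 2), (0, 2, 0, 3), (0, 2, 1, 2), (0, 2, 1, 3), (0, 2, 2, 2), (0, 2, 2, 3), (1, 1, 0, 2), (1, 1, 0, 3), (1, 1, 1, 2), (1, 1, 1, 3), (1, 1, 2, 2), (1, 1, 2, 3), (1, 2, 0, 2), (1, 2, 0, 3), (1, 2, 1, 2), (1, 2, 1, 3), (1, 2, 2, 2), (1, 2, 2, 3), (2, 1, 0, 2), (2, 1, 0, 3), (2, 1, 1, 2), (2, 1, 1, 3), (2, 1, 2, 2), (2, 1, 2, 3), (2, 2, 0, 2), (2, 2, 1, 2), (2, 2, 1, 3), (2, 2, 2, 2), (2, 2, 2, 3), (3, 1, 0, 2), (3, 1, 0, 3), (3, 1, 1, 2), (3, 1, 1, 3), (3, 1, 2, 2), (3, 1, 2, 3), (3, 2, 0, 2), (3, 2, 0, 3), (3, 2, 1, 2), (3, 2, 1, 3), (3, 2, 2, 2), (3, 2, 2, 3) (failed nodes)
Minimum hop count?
9
(one shortest path: (2, 2, 0, 3) → (2, 3, 0, 3) → (1, 3, 0, 3) → (0, 3, 0, 3) → (0, 3, 1, 3) → (0, 3, 2, 3) → (0, 3, 3, 3) → (0, 2, 3, 3) → (0, 1, 3, 3) → (0, 1, 3, 2))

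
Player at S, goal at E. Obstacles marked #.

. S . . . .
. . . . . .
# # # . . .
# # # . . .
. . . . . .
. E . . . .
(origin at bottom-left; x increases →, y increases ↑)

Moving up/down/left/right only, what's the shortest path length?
9
(one shortest path: (1, 5) → (2, 5) → (3, 5) → (3, 4) → (3, 3) → (3, 2) → (3, 1) → (2, 1) → (1, 1) → (1, 0))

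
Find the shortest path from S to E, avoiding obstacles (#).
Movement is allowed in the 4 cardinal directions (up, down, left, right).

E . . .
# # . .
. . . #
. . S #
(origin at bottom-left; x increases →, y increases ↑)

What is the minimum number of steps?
5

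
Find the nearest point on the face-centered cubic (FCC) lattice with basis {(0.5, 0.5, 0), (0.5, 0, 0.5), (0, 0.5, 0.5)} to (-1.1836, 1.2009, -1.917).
(-1, 1, -2)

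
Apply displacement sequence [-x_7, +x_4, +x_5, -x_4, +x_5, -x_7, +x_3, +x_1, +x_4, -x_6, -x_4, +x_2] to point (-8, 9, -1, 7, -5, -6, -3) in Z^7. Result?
(-7, 10, 0, 7, -3, -7, -5)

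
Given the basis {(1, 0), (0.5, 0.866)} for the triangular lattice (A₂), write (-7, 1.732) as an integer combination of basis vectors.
-8b₁ + 2b₂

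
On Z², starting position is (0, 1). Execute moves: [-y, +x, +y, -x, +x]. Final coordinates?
(1, 1)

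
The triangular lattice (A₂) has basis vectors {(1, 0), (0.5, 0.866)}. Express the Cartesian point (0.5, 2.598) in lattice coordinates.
-b₁ + 3b₂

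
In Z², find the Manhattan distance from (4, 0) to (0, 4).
8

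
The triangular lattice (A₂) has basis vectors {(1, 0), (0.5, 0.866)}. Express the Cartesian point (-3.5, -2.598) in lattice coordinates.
-2b₁ - 3b₂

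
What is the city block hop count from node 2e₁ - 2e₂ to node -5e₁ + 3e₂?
12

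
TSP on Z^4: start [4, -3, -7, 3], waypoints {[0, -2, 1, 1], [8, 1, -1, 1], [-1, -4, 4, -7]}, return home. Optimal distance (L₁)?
70
(one optimal route: (4, -3, -7, 3) → (8, 1, -1, 1) → (0, -2, 1, 1) → (-1, -4, 4, -7) → (4, -3, -7, 3))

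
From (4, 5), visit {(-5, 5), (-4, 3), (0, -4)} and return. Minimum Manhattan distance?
36
(one optimal route: (4, 5) → (-5, 5) → (-4, 3) → (0, -4) → (4, 5))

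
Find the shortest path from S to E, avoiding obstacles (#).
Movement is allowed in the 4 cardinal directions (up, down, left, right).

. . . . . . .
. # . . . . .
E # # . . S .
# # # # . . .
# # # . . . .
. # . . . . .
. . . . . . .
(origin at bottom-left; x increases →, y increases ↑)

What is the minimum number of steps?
9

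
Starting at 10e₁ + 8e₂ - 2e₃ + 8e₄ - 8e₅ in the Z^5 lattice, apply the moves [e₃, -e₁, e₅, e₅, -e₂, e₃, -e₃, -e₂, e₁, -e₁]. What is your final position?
(9, 6, -1, 8, -6)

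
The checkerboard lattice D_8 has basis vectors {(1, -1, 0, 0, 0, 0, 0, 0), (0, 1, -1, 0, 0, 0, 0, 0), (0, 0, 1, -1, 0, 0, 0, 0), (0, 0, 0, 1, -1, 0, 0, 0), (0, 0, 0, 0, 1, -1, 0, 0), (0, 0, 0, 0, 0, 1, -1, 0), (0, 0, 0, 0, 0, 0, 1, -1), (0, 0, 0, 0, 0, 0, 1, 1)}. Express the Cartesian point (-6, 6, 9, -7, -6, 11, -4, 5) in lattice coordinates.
-6b₁ + 9b₃ + 2b₄ - 4b₅ + 7b₆ - b₇ + 4b₈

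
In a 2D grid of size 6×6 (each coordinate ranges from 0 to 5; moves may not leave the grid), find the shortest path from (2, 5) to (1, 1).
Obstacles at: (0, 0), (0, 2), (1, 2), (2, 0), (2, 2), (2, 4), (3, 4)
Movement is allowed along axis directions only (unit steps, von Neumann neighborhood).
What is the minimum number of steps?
9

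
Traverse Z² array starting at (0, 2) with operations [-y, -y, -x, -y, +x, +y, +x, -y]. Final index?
(1, -1)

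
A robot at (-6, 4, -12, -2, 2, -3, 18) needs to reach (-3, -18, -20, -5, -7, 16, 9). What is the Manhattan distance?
73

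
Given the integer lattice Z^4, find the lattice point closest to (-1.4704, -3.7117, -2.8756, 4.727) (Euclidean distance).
(-1, -4, -3, 5)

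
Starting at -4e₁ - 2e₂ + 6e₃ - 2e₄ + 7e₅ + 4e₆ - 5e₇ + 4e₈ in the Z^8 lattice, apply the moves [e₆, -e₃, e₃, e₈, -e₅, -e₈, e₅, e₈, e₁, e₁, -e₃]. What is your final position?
(-2, -2, 5, -2, 7, 5, -5, 5)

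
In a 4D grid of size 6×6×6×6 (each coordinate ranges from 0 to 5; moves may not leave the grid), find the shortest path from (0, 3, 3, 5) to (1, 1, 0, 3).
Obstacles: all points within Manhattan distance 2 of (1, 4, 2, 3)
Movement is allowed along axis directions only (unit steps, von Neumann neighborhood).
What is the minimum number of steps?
8
(one shortest path: (0, 3, 3, 5) → (1, 3, 3, 5) → (1, 2, 3, 5) → (1, 1, 3, 5) → (1, 1, 2, 5) → (1, 1, 1, 5) → (1, 1, 0, 5) → (1, 1, 0, 4) → (1, 1, 0, 3))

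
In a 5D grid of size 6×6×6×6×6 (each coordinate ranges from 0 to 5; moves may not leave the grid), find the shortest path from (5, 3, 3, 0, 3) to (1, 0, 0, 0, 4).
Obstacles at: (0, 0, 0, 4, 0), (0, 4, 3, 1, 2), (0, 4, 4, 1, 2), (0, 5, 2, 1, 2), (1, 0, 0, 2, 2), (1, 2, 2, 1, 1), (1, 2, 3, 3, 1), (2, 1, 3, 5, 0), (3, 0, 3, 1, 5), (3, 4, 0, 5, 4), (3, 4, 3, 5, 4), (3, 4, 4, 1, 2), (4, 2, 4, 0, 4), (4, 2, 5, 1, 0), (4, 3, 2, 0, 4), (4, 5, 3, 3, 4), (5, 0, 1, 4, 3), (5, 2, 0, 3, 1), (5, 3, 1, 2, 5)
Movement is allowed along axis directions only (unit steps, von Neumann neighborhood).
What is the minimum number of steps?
11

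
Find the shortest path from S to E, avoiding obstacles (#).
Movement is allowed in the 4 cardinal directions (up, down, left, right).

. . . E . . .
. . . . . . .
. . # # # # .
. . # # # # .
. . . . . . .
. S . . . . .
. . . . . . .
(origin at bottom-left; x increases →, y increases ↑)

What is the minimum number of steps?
7
(one shortest path: (1, 1) → (1, 2) → (1, 3) → (1, 4) → (1, 5) → (2, 5) → (3, 5) → (3, 6))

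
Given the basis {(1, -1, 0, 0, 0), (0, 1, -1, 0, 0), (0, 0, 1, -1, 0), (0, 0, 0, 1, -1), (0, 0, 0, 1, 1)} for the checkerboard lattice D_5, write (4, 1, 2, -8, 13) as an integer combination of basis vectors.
4b₁ + 5b₂ + 7b₃ - 7b₄ + 6b₅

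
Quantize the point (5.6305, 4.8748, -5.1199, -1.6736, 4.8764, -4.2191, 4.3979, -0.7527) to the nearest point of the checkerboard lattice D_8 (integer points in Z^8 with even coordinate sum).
(6, 5, -5, -2, 5, -4, 4, -1)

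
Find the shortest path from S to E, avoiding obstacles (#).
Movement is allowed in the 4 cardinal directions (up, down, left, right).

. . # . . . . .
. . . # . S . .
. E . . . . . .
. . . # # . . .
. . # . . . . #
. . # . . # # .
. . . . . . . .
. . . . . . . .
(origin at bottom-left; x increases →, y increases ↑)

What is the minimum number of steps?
5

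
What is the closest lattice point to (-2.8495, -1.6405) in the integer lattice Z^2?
(-3, -2)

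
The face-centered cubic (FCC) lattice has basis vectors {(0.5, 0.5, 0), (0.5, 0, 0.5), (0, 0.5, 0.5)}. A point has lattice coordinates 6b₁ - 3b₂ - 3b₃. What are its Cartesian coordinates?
(1.5, 1.5, -3)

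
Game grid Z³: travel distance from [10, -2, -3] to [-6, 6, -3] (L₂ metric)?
17.8885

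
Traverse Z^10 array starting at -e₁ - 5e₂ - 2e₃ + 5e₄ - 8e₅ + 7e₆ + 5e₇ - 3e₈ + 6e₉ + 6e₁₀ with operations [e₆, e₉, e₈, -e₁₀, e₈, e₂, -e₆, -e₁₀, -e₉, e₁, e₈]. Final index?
(0, -4, -2, 5, -8, 7, 5, 0, 6, 4)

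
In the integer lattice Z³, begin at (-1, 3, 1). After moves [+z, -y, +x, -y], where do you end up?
(0, 1, 2)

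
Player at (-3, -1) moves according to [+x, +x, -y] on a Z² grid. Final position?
(-1, -2)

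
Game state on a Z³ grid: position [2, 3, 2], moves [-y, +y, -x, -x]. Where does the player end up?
(0, 3, 2)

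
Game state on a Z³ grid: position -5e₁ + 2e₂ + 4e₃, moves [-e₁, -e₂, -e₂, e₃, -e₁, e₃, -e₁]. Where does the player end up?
(-8, 0, 6)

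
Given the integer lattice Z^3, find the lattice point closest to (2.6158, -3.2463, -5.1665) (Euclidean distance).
(3, -3, -5)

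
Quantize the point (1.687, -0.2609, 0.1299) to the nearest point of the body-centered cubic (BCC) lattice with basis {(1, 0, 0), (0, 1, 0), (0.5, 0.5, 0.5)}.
(2, 0, 0)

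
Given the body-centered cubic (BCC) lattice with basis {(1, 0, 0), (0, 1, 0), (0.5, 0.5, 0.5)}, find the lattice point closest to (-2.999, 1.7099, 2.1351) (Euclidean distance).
(-3, 2, 2)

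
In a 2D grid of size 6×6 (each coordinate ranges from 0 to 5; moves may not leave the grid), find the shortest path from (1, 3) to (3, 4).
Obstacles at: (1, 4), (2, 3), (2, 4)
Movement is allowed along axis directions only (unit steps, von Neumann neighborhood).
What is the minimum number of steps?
5
(one shortest path: (1, 3) → (1, 2) → (2, 2) → (3, 2) → (3, 3) → (3, 4))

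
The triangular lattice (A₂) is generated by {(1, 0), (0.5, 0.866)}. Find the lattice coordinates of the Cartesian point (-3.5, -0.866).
-3b₁ - b₂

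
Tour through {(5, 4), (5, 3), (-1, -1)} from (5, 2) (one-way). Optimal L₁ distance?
13
(one optimal route: (5, 2) → (5, 4) → (5, 3) → (-1, -1))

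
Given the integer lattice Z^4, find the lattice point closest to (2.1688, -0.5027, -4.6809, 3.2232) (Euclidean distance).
(2, -1, -5, 3)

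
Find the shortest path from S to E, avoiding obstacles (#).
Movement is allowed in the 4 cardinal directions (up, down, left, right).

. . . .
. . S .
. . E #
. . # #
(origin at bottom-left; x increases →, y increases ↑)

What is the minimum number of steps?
1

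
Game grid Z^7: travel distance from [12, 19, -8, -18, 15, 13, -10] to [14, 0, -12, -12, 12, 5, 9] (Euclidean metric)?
29.1719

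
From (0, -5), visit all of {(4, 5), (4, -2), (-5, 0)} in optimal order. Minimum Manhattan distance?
28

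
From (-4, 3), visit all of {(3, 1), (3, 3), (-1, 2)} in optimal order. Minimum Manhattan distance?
11
(one optimal route: (-4, 3) → (-1, 2) → (3, 1) → (3, 3))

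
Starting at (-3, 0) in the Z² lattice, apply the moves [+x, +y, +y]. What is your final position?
(-2, 2)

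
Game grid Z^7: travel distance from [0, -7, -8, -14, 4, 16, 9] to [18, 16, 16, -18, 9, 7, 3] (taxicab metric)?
89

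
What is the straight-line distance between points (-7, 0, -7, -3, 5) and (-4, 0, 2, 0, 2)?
10.3923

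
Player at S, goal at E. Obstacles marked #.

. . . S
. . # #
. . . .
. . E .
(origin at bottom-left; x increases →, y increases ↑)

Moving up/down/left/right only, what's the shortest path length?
6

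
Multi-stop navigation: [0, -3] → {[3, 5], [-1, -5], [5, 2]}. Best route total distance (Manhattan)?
21
(one optimal route: (0, -3) → (-1, -5) → (5, 2) → (3, 5))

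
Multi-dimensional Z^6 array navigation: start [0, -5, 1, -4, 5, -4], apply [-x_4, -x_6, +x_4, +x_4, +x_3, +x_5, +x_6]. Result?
(0, -5, 2, -3, 6, -4)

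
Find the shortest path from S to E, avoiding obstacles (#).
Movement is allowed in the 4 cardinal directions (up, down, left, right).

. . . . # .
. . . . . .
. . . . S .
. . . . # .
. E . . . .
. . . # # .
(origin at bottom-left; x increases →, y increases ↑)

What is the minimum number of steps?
5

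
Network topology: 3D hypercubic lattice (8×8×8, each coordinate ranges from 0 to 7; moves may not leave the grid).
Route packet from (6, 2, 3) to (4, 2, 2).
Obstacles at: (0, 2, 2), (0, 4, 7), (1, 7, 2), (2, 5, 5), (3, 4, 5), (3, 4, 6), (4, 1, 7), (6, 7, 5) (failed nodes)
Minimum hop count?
3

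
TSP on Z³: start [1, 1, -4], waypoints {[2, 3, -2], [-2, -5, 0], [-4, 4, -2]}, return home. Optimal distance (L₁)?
38
(one optimal route: (1, 1, -4) → (2, 3, -2) → (-4, 4, -2) → (-2, -5, 0) → (1, 1, -4))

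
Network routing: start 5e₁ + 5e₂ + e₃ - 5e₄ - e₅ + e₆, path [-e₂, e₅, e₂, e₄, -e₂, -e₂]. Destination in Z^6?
(5, 3, 1, -4, 0, 1)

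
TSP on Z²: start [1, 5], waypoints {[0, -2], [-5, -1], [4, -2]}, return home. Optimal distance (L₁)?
32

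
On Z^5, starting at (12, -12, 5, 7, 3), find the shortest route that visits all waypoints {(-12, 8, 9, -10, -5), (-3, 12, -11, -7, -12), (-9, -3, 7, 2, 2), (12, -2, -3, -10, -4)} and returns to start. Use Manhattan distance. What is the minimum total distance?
206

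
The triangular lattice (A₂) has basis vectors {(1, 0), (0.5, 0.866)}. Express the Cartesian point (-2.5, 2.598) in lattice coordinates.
-4b₁ + 3b₂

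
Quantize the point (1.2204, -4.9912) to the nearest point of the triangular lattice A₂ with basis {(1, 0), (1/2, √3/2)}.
(1, -5.196)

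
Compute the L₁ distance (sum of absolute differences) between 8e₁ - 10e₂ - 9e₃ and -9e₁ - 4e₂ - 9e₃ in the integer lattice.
23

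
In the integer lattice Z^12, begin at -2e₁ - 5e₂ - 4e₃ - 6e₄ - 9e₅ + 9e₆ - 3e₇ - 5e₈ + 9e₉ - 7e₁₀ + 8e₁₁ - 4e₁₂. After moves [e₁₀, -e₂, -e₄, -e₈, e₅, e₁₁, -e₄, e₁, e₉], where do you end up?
(-1, -6, -4, -8, -8, 9, -3, -6, 10, -6, 9, -4)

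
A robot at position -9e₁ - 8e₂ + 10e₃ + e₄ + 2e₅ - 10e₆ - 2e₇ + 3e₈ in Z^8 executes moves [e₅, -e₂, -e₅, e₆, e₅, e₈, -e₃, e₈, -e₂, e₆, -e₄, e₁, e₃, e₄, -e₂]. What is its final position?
(-8, -11, 10, 1, 3, -8, -2, 5)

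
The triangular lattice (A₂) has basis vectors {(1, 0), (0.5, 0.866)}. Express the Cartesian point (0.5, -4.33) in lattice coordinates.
3b₁ - 5b₂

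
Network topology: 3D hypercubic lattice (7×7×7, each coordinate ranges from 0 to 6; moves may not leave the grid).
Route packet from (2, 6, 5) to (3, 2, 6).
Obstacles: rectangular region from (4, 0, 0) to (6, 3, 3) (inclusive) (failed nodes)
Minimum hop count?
6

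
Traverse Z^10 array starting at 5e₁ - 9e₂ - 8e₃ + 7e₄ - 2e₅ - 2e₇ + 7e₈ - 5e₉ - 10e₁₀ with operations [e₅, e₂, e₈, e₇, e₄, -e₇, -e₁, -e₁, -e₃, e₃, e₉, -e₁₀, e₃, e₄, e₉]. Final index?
(3, -8, -7, 9, -1, 0, -2, 8, -3, -11)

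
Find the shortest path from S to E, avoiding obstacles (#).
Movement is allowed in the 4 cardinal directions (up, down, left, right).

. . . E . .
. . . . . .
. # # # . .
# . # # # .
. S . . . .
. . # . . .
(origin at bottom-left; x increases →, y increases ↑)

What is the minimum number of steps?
10
(one shortest path: (1, 1) → (2, 1) → (3, 1) → (4, 1) → (5, 1) → (5, 2) → (5, 3) → (4, 3) → (4, 4) → (3, 4) → (3, 5))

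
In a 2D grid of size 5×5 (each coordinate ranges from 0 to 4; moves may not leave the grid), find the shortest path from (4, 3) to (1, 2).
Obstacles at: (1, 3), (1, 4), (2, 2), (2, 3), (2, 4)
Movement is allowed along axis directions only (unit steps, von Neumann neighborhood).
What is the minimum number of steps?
6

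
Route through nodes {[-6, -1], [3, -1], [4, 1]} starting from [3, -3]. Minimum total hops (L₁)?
17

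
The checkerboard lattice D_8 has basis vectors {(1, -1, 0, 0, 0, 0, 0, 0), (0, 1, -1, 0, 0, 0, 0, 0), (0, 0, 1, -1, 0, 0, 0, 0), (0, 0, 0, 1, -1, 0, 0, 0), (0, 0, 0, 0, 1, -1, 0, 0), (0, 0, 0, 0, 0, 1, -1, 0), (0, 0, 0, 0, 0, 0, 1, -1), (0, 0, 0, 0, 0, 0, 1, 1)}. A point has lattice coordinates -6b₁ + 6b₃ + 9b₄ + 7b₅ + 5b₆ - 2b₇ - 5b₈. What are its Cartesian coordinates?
(-6, 6, 6, 3, -2, -2, -12, -3)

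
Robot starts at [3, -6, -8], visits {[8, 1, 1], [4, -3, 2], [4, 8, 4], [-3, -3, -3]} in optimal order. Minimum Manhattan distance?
49
(one optimal route: (3, -6, -8) → (-3, -3, -3) → (4, -3, 2) → (8, 1, 1) → (4, 8, 4))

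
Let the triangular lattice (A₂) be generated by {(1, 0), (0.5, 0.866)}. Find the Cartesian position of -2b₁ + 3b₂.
(-0.5, 2.598)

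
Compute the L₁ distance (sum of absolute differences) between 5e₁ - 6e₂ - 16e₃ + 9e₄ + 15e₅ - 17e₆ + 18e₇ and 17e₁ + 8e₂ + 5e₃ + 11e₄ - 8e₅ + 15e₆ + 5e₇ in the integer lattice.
117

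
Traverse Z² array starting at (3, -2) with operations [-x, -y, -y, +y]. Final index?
(2, -3)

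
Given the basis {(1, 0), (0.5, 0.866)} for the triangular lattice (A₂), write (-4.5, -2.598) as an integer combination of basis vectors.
-3b₁ - 3b₂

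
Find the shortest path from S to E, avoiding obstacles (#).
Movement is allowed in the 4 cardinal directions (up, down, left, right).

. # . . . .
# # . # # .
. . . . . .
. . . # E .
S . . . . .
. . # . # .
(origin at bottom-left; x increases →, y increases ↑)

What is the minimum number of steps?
5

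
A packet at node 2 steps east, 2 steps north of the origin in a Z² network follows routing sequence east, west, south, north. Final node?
(2, 2)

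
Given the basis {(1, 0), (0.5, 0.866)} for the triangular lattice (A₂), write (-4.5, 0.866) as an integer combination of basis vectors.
-5b₁ + b₂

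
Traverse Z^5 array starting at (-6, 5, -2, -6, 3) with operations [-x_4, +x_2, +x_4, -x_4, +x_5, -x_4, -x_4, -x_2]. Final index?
(-6, 5, -2, -9, 4)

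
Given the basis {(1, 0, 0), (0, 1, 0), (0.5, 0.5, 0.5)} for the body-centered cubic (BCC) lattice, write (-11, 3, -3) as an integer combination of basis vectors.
-8b₁ + 6b₂ - 6b₃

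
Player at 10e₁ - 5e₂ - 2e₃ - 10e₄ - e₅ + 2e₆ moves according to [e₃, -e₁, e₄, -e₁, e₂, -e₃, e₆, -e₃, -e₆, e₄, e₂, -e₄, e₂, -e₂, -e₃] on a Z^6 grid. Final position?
(8, -3, -4, -9, -1, 2)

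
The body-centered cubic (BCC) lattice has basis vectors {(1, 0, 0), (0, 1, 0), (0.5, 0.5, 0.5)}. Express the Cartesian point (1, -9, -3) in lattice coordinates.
4b₁ - 6b₂ - 6b₃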